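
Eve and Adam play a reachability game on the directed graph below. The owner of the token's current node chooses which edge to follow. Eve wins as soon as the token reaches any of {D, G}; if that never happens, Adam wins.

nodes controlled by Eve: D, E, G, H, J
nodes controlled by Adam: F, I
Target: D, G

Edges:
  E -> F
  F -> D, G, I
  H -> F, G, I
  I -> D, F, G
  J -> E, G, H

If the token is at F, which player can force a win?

Adam

A0 = {D, G}
A1: add {H, J} — H (Eve) has H→G; J (Eve) has J→G.
A2 = A1; e.g. E (Eve) has no edge into A1. Fixed point.
F never enters the attractor, so Adam can avoid the target forever.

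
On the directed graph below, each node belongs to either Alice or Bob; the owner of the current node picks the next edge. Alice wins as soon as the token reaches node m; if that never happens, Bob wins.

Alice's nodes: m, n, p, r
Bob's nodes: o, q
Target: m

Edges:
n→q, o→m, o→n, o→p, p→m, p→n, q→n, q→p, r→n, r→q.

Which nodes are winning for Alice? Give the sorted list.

A0 = {m}
A1: add {p} — p (Alice) has p→m.
A2 = A1; e.g. n (Alice) has no edge into A1. Fixed point.
Alice's winning region = {m, p}.

m, p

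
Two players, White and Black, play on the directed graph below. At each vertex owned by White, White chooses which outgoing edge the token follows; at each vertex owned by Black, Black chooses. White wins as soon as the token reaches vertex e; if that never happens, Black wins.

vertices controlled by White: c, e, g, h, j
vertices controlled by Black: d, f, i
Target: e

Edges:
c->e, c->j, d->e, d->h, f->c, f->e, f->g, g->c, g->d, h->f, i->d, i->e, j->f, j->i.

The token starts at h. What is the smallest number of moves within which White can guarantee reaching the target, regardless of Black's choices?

4

A0 = {e}
A1: add {c} — c (White) has c→e.
A2: add {g} — g (White) has g→c.
A3: add {f} — f (Black): all of {c, e, g} already in.
A4: add {h, j} — h (White) has h→f; j (White) has j→f.
h enters the attractor at level 4, so White can force the target in 4 moves from there.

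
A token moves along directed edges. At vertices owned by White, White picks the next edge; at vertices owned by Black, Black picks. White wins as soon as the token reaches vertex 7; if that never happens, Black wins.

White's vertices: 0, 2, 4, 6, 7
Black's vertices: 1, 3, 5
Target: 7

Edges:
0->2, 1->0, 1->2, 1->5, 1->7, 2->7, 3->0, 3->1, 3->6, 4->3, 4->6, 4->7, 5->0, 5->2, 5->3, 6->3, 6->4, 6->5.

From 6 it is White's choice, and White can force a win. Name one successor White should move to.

A0 = {7}
A1: add {2, 4} — 2 (White) has 2→7; 4 (White) has 4→7.
A2: add {0, 6} — 0 (White) has 0→2; 6 (White) has 6→4.
A3 = A2; e.g. 1 (Black) can still go to 5. Fixed point.
From 6, successor 4 is in the attractor (rank 1); the other successors 3, 5 are not.

4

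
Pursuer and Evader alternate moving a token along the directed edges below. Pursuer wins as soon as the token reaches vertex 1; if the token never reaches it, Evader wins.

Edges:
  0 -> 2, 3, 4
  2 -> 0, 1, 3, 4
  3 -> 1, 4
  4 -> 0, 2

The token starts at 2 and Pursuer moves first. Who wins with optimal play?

Pursuer

Track states (vertex, player-to-move).
A0 = {(1,Pursuer), (1,Evader)}
A1: add {(2,Pursuer), (3,Pursuer)}.
(2,Pursuer) ∈ A1 ⇒ Pursuer forces the target.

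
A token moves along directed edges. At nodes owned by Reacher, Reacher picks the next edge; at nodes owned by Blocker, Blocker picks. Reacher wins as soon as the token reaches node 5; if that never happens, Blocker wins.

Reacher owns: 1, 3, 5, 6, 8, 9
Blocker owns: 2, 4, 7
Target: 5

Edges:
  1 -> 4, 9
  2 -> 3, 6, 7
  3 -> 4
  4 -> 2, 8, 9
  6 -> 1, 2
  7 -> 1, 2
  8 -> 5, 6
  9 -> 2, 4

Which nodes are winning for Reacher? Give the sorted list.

5, 8

A0 = {5}
A1: add {8} — 8 (Reacher) has 8→5.
A2 = A1; e.g. 1 (Reacher) has no edge into A1. Fixed point.
Reacher's winning region = {5, 8}.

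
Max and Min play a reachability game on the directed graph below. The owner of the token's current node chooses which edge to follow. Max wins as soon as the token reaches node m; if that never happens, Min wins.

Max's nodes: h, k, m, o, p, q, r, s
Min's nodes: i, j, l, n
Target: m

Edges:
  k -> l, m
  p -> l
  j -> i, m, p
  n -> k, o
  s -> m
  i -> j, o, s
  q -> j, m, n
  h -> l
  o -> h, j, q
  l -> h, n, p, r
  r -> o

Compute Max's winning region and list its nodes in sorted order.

k, m, n, o, q, r, s

A0 = {m}
A1: add {k, q, s} — k (Max) has k→m; q (Max) has q→m; s (Max) has s→m.
A2: add {o} — o (Max) has o→q.
A3: add {n, r} — n (Min): all of {k, o} already in; r (Max) has r→o.
A4 = A3; e.g. h (Max) has no edge into A3. Fixed point.
Max's winning region = {k, m, n, o, q, r, s}.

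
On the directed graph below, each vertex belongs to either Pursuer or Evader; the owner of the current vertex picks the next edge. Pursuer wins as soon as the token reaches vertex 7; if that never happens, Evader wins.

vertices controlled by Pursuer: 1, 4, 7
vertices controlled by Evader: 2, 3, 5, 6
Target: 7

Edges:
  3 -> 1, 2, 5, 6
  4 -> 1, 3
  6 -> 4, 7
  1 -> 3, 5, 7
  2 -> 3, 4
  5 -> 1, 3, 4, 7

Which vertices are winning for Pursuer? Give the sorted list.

A0 = {7}
A1: add {1} — 1 (Pursuer) has 1→7.
A2: add {4} — 4 (Pursuer) has 4→1.
A3: add {6} — 6 (Evader): all of {4, 7} already in.
A4 = A3; e.g. 2 (Evader) can still go to 3. Fixed point.
Pursuer's winning region = {1, 4, 6, 7}.

1, 4, 6, 7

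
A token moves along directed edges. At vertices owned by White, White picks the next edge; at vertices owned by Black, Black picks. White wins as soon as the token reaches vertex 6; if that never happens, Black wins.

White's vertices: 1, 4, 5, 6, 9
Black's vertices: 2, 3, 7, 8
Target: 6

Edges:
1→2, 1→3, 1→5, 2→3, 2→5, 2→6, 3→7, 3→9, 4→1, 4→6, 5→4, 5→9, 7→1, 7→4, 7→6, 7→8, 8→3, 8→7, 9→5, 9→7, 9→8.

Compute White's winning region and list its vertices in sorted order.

A0 = {6}
A1: add {4} — 4 (White) has 4→6.
A2: add {5} — 5 (White) has 5→4.
A3: add {1, 9} — 1 (White) has 1→5; 9 (White) has 9→5.
A4 = A3; e.g. 2 (Black) can still go to 3. Fixed point.
White's winning region = {1, 4, 5, 6, 9}.

1, 4, 5, 6, 9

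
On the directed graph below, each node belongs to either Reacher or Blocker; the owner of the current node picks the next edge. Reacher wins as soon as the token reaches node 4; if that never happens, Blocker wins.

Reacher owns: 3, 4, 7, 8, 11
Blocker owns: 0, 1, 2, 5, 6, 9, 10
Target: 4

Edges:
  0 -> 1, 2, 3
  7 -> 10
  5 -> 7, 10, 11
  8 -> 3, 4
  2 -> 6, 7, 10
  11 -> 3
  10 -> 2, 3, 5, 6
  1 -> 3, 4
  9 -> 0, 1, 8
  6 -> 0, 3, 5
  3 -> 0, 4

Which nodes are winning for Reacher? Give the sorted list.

A0 = {4}
A1: add {3, 8} — 3 (Reacher) has 3→4; 8 (Reacher) has 8→4.
A2: add {1, 11} — 1 (Blocker): all of {3, 4} already in; 11 (Reacher) has 11→3.
A3 = A2; e.g. 0 (Blocker) can still go to 2. Fixed point.
Reacher's winning region = {1, 3, 4, 8, 11}.

1, 3, 4, 8, 11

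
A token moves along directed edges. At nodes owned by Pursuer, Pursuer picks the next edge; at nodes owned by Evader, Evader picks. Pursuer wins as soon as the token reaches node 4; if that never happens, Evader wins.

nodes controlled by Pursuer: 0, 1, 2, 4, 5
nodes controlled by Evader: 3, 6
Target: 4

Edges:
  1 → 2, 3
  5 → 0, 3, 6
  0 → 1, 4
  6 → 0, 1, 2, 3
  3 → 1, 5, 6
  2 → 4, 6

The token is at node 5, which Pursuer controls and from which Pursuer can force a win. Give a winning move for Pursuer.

A0 = {4}
A1: add {0, 2} — 0 (Pursuer) has 0→4; 2 (Pursuer) has 2→4.
A2: add {1, 5} — 1 (Pursuer) has 1→2; 5 (Pursuer) has 5→0.
A3 = A2; e.g. 3 (Evader) can still go to 6. Fixed point.
From 5, successor 0 is in the attractor (rank 1); the other successors 3, 6 are not.

0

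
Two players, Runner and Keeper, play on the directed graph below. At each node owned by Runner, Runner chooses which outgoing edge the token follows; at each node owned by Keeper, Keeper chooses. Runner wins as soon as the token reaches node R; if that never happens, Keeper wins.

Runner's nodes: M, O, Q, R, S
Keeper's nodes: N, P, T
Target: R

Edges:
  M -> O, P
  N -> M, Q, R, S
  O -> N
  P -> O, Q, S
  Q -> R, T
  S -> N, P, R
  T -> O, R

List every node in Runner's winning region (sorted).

Q, R, S

A0 = {R}
A1: add {Q, S} — Q (Runner) has Q→R; S (Runner) has S→R.
A2 = A1; e.g. M (Runner) has no edge into A1. Fixed point.
Runner's winning region = {Q, R, S}.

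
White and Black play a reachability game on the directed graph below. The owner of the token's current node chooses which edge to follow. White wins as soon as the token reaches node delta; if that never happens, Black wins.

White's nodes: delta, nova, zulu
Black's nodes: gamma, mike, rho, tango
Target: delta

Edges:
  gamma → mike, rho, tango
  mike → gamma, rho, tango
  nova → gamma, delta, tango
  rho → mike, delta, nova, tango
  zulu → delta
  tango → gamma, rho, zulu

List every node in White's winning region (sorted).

A0 = {delta}
A1: add {nova, zulu} — nova (White) has nova→delta; zulu (White) has zulu→delta.
A2 = A1; e.g. gamma (Black) can still go to mike. Fixed point.
White's winning region = {delta, nova, zulu}.

delta, nova, zulu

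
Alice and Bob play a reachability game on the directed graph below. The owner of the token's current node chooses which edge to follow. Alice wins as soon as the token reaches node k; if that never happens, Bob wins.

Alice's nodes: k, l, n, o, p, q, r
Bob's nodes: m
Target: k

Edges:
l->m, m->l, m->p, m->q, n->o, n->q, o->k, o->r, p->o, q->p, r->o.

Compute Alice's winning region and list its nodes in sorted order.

k, n, o, p, q, r

A0 = {k}
A1: add {o} — o (Alice) has o→k.
A2: add {n, p, r} — n (Alice) has n→o; p (Alice) has p→o; r (Alice) has r→o.
A3: add {q} — q (Alice) has q→p.
A4 = A3; e.g. l (Alice) has no edge into A3. Fixed point.
Alice's winning region = {k, n, o, p, q, r}.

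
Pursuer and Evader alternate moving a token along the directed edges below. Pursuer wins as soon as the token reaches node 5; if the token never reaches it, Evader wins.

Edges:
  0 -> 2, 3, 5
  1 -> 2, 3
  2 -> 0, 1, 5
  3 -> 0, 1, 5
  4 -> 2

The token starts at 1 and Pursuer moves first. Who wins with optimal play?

Evader

Track states (vertex, player-to-move).
A0 = {(5,Pursuer), (5,Evader)}
A1: add {(0,Pursuer), (2,Pursuer), (3,Pursuer)}.
A2: add {(0,Evader), (1,Evader), (4,Evader)}.
A3 = A2; e.g. (1,Pursuer) stays out. (1,Pursuer) never enters ⇒ Evader avoids the target.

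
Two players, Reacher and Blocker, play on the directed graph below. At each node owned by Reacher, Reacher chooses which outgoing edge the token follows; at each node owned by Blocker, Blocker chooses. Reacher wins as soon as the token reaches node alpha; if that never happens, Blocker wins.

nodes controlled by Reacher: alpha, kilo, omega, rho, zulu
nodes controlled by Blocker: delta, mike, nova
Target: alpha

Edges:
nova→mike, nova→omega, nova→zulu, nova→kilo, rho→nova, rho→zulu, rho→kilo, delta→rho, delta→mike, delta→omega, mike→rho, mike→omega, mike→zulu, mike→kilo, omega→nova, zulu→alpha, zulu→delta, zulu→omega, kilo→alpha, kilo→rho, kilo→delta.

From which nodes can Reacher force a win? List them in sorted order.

alpha, kilo, rho, zulu

A0 = {alpha}
A1: add {kilo, zulu} — zulu (Reacher) has zulu→alpha; kilo (Reacher) has kilo→alpha.
A2: add {rho} — rho (Reacher) has rho→zulu.
A3 = A2; e.g. nova (Blocker) can still go to mike. Fixed point.
Reacher's winning region = {alpha, kilo, rho, zulu}.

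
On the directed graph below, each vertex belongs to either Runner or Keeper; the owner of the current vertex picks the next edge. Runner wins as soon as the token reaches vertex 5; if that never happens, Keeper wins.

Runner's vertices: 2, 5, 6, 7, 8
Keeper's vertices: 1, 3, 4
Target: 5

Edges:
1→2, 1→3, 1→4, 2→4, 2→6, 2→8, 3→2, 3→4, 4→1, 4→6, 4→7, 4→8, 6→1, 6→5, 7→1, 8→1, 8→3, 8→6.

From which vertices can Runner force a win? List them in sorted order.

2, 5, 6, 8

A0 = {5}
A1: add {6} — 6 (Runner) has 6→5.
A2: add {2, 8} — 2 (Runner) has 2→6; 8 (Runner) has 8→6.
A3 = A2; e.g. 1 (Keeper) can still go to 3. Fixed point.
Runner's winning region = {2, 5, 6, 8}.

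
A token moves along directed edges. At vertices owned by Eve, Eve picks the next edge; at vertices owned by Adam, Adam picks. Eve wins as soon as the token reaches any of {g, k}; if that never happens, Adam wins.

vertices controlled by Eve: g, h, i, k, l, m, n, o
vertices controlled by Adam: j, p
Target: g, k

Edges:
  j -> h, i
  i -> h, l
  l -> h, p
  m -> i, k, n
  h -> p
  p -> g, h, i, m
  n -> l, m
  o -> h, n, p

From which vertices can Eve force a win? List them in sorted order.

A0 = {g, k}
A1: add {m} — m (Eve) has m→k.
A2: add {n} — n (Eve) has n→m.
A3: add {o} — o (Eve) has o→n.
A4 = A3; e.g. h (Eve) has no edge into A3. Fixed point.
Eve's winning region = {g, k, m, n, o}.

g, k, m, n, o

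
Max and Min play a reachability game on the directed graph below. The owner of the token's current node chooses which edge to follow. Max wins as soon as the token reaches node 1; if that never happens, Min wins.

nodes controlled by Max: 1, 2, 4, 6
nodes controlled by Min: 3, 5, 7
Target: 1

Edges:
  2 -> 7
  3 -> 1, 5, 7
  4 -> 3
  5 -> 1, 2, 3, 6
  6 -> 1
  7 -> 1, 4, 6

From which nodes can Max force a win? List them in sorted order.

1, 6

A0 = {1}
A1: add {6} — 6 (Max) has 6→1.
A2 = A1; e.g. 2 (Max) has no edge into A1. Fixed point.
Max's winning region = {1, 6}.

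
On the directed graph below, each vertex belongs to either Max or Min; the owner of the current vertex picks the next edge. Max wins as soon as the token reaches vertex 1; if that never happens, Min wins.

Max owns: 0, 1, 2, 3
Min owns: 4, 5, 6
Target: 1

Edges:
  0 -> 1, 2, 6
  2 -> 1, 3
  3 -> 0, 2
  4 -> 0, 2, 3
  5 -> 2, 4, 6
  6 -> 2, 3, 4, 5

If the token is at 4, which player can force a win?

A0 = {1}
A1: add {0, 2} — 0 (Max) has 0→1; 2 (Max) has 2→1.
A2: add {3} — 3 (Max) has 3→0.
A3: add {4} — 4 (Min): all of {0, 2, 3} already in.
A4 = A3; e.g. 5 (Min) can still go to 6. Fixed point.
4 ∈ A3, so Max can force the target.

Max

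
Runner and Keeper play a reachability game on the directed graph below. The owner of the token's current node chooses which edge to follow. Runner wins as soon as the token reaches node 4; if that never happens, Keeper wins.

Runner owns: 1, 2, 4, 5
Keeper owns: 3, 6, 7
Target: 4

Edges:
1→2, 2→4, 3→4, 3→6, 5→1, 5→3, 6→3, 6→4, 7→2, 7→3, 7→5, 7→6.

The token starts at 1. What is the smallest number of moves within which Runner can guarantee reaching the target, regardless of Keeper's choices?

2

A0 = {4}
A1: add {2} — 2 (Runner) has 2→4.
A2: add {1} — 1 (Runner) has 1→2.
1 enters the attractor at level 2, so Runner can force the target in 2 moves from there.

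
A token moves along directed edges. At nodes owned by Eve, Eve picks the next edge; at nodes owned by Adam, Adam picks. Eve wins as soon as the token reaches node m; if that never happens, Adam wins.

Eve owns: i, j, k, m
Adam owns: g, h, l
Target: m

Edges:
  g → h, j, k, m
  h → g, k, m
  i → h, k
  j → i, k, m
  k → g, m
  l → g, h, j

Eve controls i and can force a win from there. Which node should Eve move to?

A0 = {m}
A1: add {j, k} — j (Eve) has j→m; k (Eve) has k→m.
A2: add {i} — i (Eve) has i→k.
A3 = A2; e.g. g (Adam) can still go to h. Fixed point.
From i, successor k is in the attractor (rank 1); the other successor h is not.

k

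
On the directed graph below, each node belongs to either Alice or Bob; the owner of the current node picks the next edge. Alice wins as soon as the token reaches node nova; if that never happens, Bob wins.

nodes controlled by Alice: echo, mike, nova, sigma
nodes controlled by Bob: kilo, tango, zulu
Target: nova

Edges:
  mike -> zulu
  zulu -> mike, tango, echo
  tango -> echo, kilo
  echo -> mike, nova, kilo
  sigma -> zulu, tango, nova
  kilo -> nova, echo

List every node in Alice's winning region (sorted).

echo, kilo, nova, sigma, tango

A0 = {nova}
A1: add {echo, sigma} — echo (Alice) has echo→nova; sigma (Alice) has sigma→nova.
A2: add {kilo} — kilo (Bob): all of {nova, echo} already in.
A3: add {tango} — tango (Bob): all of {echo, kilo} already in.
A4 = A3; e.g. mike (Alice) has no edge into A3. Fixed point.
Alice's winning region = {echo, kilo, nova, sigma, tango}.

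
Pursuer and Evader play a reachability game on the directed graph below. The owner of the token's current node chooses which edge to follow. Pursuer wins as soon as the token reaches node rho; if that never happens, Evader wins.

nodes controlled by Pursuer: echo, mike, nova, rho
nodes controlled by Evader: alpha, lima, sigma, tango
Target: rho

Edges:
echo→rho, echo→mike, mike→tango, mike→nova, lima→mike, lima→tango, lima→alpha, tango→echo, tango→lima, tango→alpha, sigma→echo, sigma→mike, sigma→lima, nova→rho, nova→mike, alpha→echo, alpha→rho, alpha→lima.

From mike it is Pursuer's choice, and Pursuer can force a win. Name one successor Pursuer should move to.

nova

A0 = {rho}
A1: add {echo, nova} — echo (Pursuer) has echo→rho; nova (Pursuer) has nova→rho.
A2: add {mike} — mike (Pursuer) has mike→nova.
A3 = A2; e.g. lima (Evader) can still go to tango. Fixed point.
From mike, successor nova is in the attractor (rank 1); the other successor tango is not.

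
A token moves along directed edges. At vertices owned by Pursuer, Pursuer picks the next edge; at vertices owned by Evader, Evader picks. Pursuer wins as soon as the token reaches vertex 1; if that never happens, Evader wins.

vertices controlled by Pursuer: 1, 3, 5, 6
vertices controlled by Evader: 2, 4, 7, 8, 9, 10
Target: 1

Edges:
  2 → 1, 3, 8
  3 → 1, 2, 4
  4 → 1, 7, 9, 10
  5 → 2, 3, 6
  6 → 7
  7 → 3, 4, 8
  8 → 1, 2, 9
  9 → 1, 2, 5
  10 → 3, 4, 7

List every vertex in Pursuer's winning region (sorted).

A0 = {1}
A1: add {3} — 3 (Pursuer) has 3→1.
A2: add {5} — 5 (Pursuer) has 5→3.
A3 = A2; e.g. 2 (Evader) can still go to 8. Fixed point.
Pursuer's winning region = {1, 3, 5}.

1, 3, 5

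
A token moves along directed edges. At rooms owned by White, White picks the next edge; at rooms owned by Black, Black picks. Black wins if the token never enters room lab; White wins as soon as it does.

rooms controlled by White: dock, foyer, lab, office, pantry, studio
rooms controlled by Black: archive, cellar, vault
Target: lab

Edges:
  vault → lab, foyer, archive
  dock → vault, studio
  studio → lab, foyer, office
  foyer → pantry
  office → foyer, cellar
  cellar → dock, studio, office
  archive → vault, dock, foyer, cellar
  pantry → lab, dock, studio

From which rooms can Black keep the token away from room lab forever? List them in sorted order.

archive, vault

A0 = {lab}
A1: add {pantry, studio} — studio (White) has studio→lab; pantry (White) has pantry→lab.
A2: add {dock, foyer} — dock (White) has dock→studio; foyer (White) has foyer→pantry.
A3: add {office} — office (White) has office→foyer.
A4: add {cellar} — cellar (Black): all of {dock, studio, office} already in.
A5 = A4; e.g. vault (Black) can still go to archive. Fixed point.
White's attractor = {cellar, dock, foyer, lab, office, pantry, studio}; Black avoids the target exactly from the complement.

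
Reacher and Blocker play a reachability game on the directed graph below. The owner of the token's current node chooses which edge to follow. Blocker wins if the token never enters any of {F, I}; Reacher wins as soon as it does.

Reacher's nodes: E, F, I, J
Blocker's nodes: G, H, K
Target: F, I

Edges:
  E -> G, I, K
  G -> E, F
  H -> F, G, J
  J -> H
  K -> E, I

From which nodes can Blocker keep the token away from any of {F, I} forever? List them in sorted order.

H, J

A0 = {F, I}
A1: add {E} — E (Reacher) has E→I.
A2: add {G, K} — G (Blocker): all of {E, F} already in; K (Blocker): all of {E, I} already in.
A3 = A2; e.g. H (Blocker) can still go to J. Fixed point.
Reacher's attractor = {E, F, G, I, K}; Blocker avoids the target exactly from the complement.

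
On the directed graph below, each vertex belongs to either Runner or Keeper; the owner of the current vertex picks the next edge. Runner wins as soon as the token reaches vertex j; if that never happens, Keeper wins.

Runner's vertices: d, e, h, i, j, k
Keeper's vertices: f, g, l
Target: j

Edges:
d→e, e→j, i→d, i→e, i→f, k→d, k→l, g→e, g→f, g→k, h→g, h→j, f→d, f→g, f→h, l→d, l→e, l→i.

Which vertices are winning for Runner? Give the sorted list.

A0 = {j}
A1: add {e, h} — e (Runner) has e→j; h (Runner) has h→j.
A2: add {d, i} — d (Runner) has d→e; i (Runner) has i→e.
A3: add {k, l} — k (Runner) has k→d; l (Keeper): all of {d, e, i} already in.
A4 = A3; e.g. f (Keeper) can still go to g. Fixed point.
Runner's winning region = {d, e, h, i, j, k, l}.

d, e, h, i, j, k, l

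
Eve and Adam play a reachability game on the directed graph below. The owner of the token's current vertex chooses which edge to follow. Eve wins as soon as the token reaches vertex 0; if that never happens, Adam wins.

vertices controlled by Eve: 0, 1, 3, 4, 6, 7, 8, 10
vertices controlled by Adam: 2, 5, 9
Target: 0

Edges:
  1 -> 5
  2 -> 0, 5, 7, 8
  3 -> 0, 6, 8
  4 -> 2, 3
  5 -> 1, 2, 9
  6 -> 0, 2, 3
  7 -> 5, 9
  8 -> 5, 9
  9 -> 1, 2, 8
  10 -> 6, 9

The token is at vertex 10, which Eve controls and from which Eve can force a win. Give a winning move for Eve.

6

A0 = {0}
A1: add {3, 6} — 3 (Eve) has 3→0; 6 (Eve) has 6→0.
A2: add {4, 10} — 4 (Eve) has 4→3; 10 (Eve) has 10→6.
A3 = A2; e.g. 1 (Eve) has no edge into A2. Fixed point.
From 10, successor 6 is in the attractor (rank 1); the other successor 9 is not.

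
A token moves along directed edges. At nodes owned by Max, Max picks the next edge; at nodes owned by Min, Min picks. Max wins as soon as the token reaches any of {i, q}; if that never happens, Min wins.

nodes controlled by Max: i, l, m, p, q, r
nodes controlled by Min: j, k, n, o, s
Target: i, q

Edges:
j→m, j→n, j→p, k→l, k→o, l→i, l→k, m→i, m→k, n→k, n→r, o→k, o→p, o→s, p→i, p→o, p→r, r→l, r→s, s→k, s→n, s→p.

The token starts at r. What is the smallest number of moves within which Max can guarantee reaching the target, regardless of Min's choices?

A0 = {i, q}
A1: add {l, m, p} — l (Max) has l→i; m (Max) has m→i; p (Max) has p→i.
A2: add {r} — r (Max) has r→l.
A3 = A2; e.g. j (Min) can still go to n. Fixed point.
r enters the attractor at level 2, so Max can force the target in 2 moves from there.

2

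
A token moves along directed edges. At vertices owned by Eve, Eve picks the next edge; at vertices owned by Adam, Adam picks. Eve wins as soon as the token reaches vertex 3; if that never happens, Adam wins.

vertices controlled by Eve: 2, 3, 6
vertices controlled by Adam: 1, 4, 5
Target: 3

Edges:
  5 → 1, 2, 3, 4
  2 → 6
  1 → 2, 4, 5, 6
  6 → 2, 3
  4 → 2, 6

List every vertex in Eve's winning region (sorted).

A0 = {3}
A1: add {6} — 6 (Eve) has 6→3.
A2: add {2} — 2 (Eve) has 2→6.
A3: add {4} — 4 (Adam): all of {2, 6} already in.
A4 = A3; e.g. 1 (Adam) can still go to 5. Fixed point.
Eve's winning region = {2, 3, 4, 6}.

2, 3, 4, 6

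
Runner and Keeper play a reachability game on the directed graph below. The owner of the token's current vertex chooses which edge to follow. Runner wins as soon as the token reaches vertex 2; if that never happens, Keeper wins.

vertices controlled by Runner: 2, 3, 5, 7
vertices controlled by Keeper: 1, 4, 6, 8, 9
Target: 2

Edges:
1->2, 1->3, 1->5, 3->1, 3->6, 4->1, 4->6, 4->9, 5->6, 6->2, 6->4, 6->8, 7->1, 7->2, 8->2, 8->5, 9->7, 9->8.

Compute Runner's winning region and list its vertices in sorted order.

A0 = {2}
A1: add {7} — 7 (Runner) has 7→2.
A2 = A1; e.g. 1 (Keeper) can still go to 3. Fixed point.
Runner's winning region = {2, 7}.

2, 7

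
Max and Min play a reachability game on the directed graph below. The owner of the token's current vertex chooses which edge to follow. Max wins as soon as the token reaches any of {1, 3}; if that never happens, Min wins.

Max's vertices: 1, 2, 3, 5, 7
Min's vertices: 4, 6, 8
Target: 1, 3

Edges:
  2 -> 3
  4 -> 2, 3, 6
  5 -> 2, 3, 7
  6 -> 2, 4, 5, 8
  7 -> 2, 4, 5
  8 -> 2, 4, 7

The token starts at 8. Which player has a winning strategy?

A0 = {1, 3}
A1: add {2, 5} — 2 (Max) has 2→3; 5 (Max) has 5→3.
A2: add {7} — 7 (Max) has 7→2.
A3 = A2; e.g. 4 (Min) can still go to 6. Fixed point.
8 never enters the attractor, so Min can avoid the target forever.

Min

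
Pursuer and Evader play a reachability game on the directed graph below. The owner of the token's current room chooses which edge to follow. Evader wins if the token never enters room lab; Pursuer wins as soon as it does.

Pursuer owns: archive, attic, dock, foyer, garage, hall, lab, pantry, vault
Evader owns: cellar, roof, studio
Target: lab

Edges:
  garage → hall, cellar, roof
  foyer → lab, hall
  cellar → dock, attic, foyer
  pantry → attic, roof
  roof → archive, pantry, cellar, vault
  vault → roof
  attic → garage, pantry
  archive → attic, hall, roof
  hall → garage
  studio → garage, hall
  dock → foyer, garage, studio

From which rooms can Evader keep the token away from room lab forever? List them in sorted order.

A0 = {lab}
A1: add {foyer} — foyer (Pursuer) has foyer→lab.
A2: add {dock} — dock (Pursuer) has dock→foyer.
A3 = A2; e.g. attic (Pursuer) has no edge into A2. Fixed point.
Pursuer's attractor = {dock, foyer, lab}; Evader avoids the target exactly from the complement.

archive, attic, cellar, garage, hall, pantry, roof, studio, vault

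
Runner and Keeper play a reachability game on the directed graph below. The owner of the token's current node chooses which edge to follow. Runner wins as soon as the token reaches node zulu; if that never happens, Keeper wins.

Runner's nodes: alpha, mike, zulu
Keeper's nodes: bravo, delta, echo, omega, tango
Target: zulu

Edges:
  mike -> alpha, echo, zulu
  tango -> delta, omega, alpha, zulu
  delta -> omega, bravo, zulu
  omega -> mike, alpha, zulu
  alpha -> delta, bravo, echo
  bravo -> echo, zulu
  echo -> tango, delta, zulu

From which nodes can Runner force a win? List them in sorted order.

mike, zulu

A0 = {zulu}
A1: add {mike} — mike (Runner) has mike→zulu.
A2 = A1; e.g. tango (Keeper) can still go to delta. Fixed point.
Runner's winning region = {mike, zulu}.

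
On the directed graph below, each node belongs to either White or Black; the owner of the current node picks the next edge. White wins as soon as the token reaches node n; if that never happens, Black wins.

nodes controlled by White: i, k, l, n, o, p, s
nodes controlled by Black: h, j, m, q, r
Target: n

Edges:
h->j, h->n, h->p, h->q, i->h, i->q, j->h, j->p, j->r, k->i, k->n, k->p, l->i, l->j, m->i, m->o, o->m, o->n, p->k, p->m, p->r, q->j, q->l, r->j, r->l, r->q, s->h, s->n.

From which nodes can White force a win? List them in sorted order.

k, n, o, p, s

A0 = {n}
A1: add {k, o, s} — k (White) has k→n; o (White) has o→n; s (White) has s→n.
A2: add {p} — p (White) has p→k.
A3 = A2; e.g. h (Black) can still go to j. Fixed point.
White's winning region = {k, n, o, p, s}.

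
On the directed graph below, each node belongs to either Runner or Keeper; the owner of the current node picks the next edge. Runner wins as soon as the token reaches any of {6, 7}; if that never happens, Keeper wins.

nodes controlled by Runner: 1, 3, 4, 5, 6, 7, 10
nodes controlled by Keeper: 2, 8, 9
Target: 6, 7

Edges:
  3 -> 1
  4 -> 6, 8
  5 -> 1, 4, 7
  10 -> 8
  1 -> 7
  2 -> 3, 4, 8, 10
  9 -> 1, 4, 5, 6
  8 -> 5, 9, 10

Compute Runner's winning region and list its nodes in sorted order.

A0 = {6, 7}
A1: add {1, 4, 5} — 1 (Runner) has 1→7; 4 (Runner) has 4→6; 5 (Runner) has 5→7.
A2: add {3, 9} — 3 (Runner) has 3→1; 9 (Keeper): all of {1, 4, 5, 6} already in.
A3 = A2; e.g. 2 (Keeper) can still go to 8. Fixed point.
Runner's winning region = {1, 3, 4, 5, 6, 7, 9}.

1, 3, 4, 5, 6, 7, 9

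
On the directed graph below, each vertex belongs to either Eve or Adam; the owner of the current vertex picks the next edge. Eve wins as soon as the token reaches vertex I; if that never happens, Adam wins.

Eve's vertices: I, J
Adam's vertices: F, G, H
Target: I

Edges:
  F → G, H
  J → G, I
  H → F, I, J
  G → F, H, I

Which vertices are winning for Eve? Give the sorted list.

A0 = {I}
A1: add {J} — J (Eve) has J→I.
A2 = A1; e.g. F (Adam) can still go to G. Fixed point.
Eve's winning region = {I, J}.

I, J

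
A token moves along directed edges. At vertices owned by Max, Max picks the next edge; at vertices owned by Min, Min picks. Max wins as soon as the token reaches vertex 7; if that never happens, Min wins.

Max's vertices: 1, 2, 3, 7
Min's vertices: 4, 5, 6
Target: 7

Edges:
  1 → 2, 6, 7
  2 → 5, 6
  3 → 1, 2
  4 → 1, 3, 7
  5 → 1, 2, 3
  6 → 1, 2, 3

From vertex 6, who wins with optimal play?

Min

A0 = {7}
A1: add {1} — 1 (Max) has 1→7.
A2: add {3} — 3 (Max) has 3→1.
A3: add {4} — 4 (Min): all of {1, 3, 7} already in.
A4 = A3; e.g. 2 (Max) has no edge into A3. Fixed point.
6 never enters the attractor, so Min can avoid the target forever.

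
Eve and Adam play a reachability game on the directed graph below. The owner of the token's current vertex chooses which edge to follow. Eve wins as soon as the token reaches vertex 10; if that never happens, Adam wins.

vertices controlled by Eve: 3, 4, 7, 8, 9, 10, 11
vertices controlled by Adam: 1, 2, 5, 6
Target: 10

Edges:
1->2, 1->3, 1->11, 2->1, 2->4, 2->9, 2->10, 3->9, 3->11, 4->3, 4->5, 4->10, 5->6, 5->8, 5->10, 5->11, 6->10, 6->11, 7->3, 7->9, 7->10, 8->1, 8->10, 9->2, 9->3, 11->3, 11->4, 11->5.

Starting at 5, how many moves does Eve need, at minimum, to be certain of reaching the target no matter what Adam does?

4

A0 = {10}
A1: add {4, 7, 8} — 4 (Eve) has 4→10; 7 (Eve) has 7→10; 8 (Eve) has 8→10.
A2: add {11} — 11 (Eve) has 11→4.
A3: add {3, 6} — 3 (Eve) has 3→11; 6 (Adam): all of {10, 11} already in.
A4: add {5, 9} — 5 (Adam): all of {6, 8, 10, 11} already in; 9 (Eve) has 9→3.
A5 = A4; e.g. 1 (Adam) can still go to 2. Fixed point.
5 enters the attractor at level 4, so Eve can force the target in 4 moves from there.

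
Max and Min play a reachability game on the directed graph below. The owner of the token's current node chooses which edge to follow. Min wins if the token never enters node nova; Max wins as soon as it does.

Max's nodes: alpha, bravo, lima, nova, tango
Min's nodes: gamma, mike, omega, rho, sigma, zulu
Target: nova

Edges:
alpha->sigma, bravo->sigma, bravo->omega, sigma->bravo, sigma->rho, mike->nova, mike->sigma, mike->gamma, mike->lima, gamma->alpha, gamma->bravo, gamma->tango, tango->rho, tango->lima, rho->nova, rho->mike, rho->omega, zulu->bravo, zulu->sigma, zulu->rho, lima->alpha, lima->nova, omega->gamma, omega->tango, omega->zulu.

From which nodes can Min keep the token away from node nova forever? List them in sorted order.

A0 = {nova}
A1: add {lima} — lima (Max) has lima→nova.
A2: add {tango} — tango (Max) has tango→lima.
A3 = A2; e.g. alpha (Max) has no edge into A2. Fixed point.
Max's attractor = {lima, nova, tango}; Min avoids the target exactly from the complement.

alpha, bravo, gamma, mike, omega, rho, sigma, zulu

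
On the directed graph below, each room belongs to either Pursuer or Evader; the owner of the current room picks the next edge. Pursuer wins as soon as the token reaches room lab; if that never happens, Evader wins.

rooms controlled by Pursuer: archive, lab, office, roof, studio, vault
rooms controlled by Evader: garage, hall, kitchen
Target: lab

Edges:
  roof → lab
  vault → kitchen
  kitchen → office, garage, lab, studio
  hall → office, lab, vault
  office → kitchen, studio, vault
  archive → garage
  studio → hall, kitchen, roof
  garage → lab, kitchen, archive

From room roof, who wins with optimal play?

Pursuer

A0 = {lab}
A1: add {roof} — roof (Pursuer) has roof→lab.
roof ∈ A1, so Pursuer can force the target.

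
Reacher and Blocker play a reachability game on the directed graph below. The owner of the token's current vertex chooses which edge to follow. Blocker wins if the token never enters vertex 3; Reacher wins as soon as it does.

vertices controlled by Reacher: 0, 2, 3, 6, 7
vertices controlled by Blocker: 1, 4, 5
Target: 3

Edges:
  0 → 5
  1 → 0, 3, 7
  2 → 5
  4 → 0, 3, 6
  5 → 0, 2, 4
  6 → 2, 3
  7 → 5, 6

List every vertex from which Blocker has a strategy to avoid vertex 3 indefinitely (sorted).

A0 = {3}
A1: add {6} — 6 (Reacher) has 6→3.
A2: add {7} — 7 (Reacher) has 7→6.
A3 = A2; e.g. 0 (Reacher) has no edge into A2. Fixed point.
Reacher's attractor = {3, 6, 7}; Blocker avoids the target exactly from the complement.

0, 1, 2, 4, 5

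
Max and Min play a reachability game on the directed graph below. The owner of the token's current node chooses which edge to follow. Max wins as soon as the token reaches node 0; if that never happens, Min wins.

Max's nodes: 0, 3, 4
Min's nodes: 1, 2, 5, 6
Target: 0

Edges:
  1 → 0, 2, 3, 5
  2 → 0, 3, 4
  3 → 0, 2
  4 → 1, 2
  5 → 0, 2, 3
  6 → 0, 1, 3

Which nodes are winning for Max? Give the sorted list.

A0 = {0}
A1: add {3} — 3 (Max) has 3→0.
A2 = A1; e.g. 1 (Min) can still go to 2. Fixed point.
Max's winning region = {0, 3}.

0, 3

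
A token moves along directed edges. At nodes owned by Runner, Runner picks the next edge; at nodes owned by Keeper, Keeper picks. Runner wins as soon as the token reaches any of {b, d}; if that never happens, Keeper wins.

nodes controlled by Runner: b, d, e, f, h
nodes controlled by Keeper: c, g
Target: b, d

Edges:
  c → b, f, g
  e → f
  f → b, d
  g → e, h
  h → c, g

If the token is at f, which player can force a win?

A0 = {b, d}
A1: add {f} — f (Runner) has f→b.
f ∈ A1, so Runner can force the target.

Runner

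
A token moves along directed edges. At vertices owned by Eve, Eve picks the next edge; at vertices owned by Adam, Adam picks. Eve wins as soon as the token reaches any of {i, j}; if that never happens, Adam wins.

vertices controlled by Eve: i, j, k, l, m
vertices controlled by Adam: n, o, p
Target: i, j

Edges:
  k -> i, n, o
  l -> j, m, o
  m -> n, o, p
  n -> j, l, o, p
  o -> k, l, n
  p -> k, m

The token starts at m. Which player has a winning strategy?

A0 = {i, j}
A1: add {k, l} — k (Eve) has k→i; l (Eve) has l→j.
A2 = A1; e.g. m (Eve) has no edge into A1. Fixed point.
m never enters the attractor, so Adam can avoid the target forever.

Adam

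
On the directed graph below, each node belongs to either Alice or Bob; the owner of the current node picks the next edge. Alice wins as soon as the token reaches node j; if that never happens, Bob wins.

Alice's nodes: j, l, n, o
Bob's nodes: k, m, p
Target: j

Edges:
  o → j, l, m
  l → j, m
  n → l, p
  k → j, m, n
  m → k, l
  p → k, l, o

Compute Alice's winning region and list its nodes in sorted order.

j, l, n, o

A0 = {j}
A1: add {l, o} — l (Alice) has l→j; o (Alice) has o→j.
A2: add {n} — n (Alice) has n→l.
A3 = A2; e.g. k (Bob) can still go to m. Fixed point.
Alice's winning region = {j, l, n, o}.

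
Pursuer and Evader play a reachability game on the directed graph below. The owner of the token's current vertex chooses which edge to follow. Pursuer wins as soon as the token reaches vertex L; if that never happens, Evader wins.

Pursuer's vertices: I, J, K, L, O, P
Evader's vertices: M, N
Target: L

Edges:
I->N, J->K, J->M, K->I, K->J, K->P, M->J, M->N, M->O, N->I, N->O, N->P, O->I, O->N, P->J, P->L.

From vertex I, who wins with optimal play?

Evader

A0 = {L}
A1: add {P} — P (Pursuer) has P→L.
A2: add {K} — K (Pursuer) has K→P.
A3: add {J} — J (Pursuer) has J→K.
A4 = A3; e.g. I (Pursuer) has no edge into A3. Fixed point.
I never enters the attractor, so Evader can avoid the target forever.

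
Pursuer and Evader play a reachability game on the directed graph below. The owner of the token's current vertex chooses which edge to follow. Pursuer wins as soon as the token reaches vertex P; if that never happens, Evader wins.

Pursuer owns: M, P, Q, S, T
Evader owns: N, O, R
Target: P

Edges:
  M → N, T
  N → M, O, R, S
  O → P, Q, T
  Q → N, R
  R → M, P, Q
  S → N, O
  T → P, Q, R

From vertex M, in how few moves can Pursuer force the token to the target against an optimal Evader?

A0 = {P}
A1: add {T} — T (Pursuer) has T→P.
A2: add {M} — M (Pursuer) has M→T.
A3 = A2; e.g. N (Evader) can still go to O. Fixed point.
M enters the attractor at level 2, so Pursuer can force the target in 2 moves from there.

2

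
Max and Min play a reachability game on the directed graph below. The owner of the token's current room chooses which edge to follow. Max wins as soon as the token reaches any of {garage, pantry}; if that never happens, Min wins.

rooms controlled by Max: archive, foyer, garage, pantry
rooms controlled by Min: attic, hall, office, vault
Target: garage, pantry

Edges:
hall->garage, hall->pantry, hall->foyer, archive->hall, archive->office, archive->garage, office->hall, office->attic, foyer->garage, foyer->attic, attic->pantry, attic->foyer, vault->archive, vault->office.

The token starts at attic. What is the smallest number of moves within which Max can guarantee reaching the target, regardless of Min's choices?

2

A0 = {garage, pantry}
A1: add {archive, foyer} — archive (Max) has archive→garage; foyer (Max) has foyer→garage.
A2: add {attic, hall} — hall (Min): all of {garage, pantry, foyer} already in; attic (Min): all of {pantry, foyer} already in.
attic enters the attractor at level 2, so Max can force the target in 2 moves from there.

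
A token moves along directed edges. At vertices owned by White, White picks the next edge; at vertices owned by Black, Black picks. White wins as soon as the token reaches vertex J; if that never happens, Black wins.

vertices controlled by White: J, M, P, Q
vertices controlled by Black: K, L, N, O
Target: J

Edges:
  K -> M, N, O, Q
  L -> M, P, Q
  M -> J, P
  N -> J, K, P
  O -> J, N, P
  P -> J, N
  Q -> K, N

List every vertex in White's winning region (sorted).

J, M, P

A0 = {J}
A1: add {M, P} — M (White) has M→J; P (White) has P→J.
A2 = A1; e.g. K (Black) can still go to N. Fixed point.
White's winning region = {J, M, P}.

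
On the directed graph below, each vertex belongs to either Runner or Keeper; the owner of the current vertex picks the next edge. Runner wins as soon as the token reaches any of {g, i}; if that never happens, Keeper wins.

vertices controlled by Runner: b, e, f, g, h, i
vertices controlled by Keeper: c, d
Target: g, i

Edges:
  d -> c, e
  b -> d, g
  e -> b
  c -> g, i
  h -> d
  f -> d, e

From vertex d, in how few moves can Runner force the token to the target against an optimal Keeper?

3

A0 = {g, i}
A1: add {b, c} — b (Runner) has b→g; c (Keeper): all of {g, i} already in.
A2: add {e} — e (Runner) has e→b.
A3: add {d, f} — d (Keeper): all of {c, e} already in; f (Runner) has f→e.
d enters the attractor at level 3, so Runner can force the target in 3 moves from there.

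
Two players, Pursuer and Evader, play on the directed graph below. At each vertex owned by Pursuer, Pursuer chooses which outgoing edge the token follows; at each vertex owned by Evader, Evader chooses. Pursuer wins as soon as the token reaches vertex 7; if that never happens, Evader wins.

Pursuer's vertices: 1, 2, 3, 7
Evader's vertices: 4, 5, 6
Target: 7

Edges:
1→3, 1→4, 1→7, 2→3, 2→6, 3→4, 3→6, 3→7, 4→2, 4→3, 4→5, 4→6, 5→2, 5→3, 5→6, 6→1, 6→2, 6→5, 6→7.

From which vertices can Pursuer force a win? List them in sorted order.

A0 = {7}
A1: add {1, 3} — 1 (Pursuer) has 1→7; 3 (Pursuer) has 3→7.
A2: add {2} — 2 (Pursuer) has 2→3.
A3 = A2; e.g. 4 (Evader) can still go to 5. Fixed point.
Pursuer's winning region = {1, 2, 3, 7}.

1, 2, 3, 7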